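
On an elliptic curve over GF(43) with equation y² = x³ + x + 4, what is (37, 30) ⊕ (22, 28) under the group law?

(36, 16)

(37, 30) + (22, 28). λ = (28 - 30)/(22 - 37) ≡ 41/28 mod 43. 28⁻¹ ≡ 20 (mod 43) since 28·20 = 560 ≡ 1, so λ ≡ 3.
  x = λ² - 37 - 22 = 9 - 59 ≡ 36; y = λ·(37 - 36) - 30 ≡ 16. → (36, 16)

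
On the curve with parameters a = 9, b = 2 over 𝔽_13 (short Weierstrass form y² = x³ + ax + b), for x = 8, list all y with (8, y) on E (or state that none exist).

x³ + 9x + 2 = 586 ≡ 1 (mod 13).
Square roots of 1 mod 13: 1 and 12 (since 1² = 1 ≡ 1).

1, 12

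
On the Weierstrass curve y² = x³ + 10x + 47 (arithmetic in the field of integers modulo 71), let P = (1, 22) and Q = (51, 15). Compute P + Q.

(1, 22) + (51, 15). λ = (15 - 22)/(51 - 1) ≡ 64/50 mod 71. 50⁻¹ ≡ 27 (mod 71), so λ ≡ 24.
  x = λ² - 1 - 51 = 576 - 52 ≡ 27; y = λ·(1 - 27) - 22 ≡ 64. → (27, 64)

(27, 64)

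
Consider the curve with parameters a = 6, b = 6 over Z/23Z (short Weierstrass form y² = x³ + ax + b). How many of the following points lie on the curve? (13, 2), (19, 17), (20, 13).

1

(13, 2): 2² ≡ 4, rhs ≡ 4 → on.
(19, 17): 17² ≡ 13, rhs ≡ 10 → off.
(20, 13): 13² ≡ 8, rhs ≡ 7 → off.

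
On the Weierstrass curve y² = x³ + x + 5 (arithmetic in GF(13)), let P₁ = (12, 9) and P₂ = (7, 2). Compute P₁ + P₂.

(10, 12)

(12, 9) + (7, 2). λ = (2 - 9)/(7 - 12) ≡ 6/8 mod 13. 8⁻¹ ≡ 5 (mod 13), so λ ≡ 4.
  x = λ² - 12 - 7 = 16 - 19 ≡ 10; y = λ·(12 - 10) - 9 ≡ 12. → (10, 12)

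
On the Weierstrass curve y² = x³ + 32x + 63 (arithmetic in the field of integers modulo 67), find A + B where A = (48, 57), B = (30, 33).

(28, 59)

(48, 57) + (30, 33). λ = (33 - 57)/(30 - 48) ≡ 43/49 mod 67. 49⁻¹ ≡ 26 (mod 67), so λ ≡ 46.
  x = λ² - 48 - 30 = 2116 - 78 ≡ 28; y = λ·(48 - 28) - 57 ≡ 59. → (28, 59)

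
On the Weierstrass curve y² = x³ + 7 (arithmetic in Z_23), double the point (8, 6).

tangent at (8, 6): λ = (3·8² + 0)/(2·6) ≡ 8/12. 12⁻¹ ≡ 2 (mod 23) since 12·2 = 24 ≡ 1, so λ ≡ 8·2 ≡ 16.
  x = λ² - 8 - 8 = 256 - 16 ≡ 10; y = λ·(8 - 10) - 6 ≡ 8. → (10, 8)

(10, 8)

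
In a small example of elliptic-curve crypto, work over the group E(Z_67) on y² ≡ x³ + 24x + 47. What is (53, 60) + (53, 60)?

tangent at (53, 60): λ = (3·53² + 24)/(2·60) ≡ 9/53. 53⁻¹ ≡ 43 (mod 67), so λ ≡ 9·43 ≡ 52.
  x = λ² - 53 - 53 = 2704 - 106 ≡ 52; y = λ·(53 - 52) - 60 ≡ 59. → (52, 59)

(52, 59)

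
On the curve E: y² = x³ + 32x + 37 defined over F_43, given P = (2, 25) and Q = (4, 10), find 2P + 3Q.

(26, 27)

First 2P:
Repeated addition: build up to 2P.
2P: tangent at (2, 25): λ = (3·2² + 32)/(2·25) ≡ 1/7. 7⁻¹ ≡ 37 (mod 43), so λ ≡ 1·37 ≡ 37.
  x = λ² - 2 - 2 = 1369 - 4 ≡ 32; y = λ·(2 - 32) - 25 ≡ 26. → (32, 26)
2P = (32, 26).
Next 3Q:
Repeated addition: build up to 3Q.
2Q: tangent at (4, 10): λ = (3·4² + 32)/(2·10) ≡ 37/20. 20⁻¹ ≡ 28 (mod 43), so λ ≡ 37·28 ≡ 4.
  x = λ² - 4 - 4 = 16 - 8 ≡ 8; y = λ·(4 - 8) - 10 ≡ 17. → (8, 17)
3Q: (8, 17) + (4, 10). λ = (10 - 17)/(4 - 8) ≡ 36/39 mod 43. 39⁻¹ ≡ 32 (mod 43) since 39·32 = 1248 ≡ 1, so λ ≡ 34.
  x = λ² - 8 - 4 = 1156 - 12 ≡ 26; y = λ·(8 - 26) - 17 ≡ 16. → (26, 16)
3Q = (26, 16).
Finally 2P + 3Q:
(32, 26) + (26, 16). λ = (16 - 26)/(26 - 32) ≡ 33/37 mod 43. 37⁻¹ ≡ 7 (mod 43), so λ ≡ 16.
  x = λ² - 32 - 26 = 256 - 58 ≡ 26; y = λ·(32 - 26) - 26 ≡ 27. → (26, 27)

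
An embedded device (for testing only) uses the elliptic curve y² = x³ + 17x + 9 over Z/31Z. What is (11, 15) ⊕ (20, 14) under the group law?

(18, 3)

(11, 15) + (20, 14). λ = (14 - 15)/(20 - 11) ≡ 30/9 mod 31. 9⁻¹ ≡ 7 (mod 31), so λ ≡ 24.
  x = λ² - 11 - 20 = 576 - 31 ≡ 18; y = λ·(11 - 18) - 15 ≡ 3. → (18, 3)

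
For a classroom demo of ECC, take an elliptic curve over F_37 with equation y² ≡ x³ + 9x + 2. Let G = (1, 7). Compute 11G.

(1, 30)

Double-and-add on 11 = (1011)₂. Start with G = (1, 7) for the leading 1-bit.
double: tangent at (1, 7): λ = (3·1² + 9)/(2·7) ≡ 12/14. 14⁻¹ ≡ 8 (mod 37), so λ ≡ 12·8 ≡ 22.
  x = λ² - 1 - 1 = 484 - 2 ≡ 1; y = λ·(1 - 1) - 7 ≡ 30. → (1, 30)
double: tangent at (1, 30): λ = (3·1² + 9)/(2·30) ≡ 12/23. 23⁻¹ ≡ 29 (mod 37), so λ ≡ 12·29 ≡ 15.
  x = λ² - 1 - 1 = 225 - 2 ≡ 1; y = λ·(1 - 1) - 30 ≡ 7. → (1, 7)
add G: tangent at (1, 7): λ = (3·1² + 9)/(2·7) ≡ 12/14. 14⁻¹ ≡ 8 (mod 37), so λ ≡ 12·8 ≡ 22.
  x = λ² - 1 - 1 = 484 - 2 ≡ 1; y = λ·(1 - 1) - 7 ≡ 30. → (1, 30)
double: tangent at (1, 30): λ = (3·1² + 9)/(2·30) ≡ 12/23. 23⁻¹ ≡ 29 (mod 37), so λ ≡ 12·29 ≡ 15.
  x = λ² - 1 - 1 = 225 - 2 ≡ 1; y = λ·(1 - 1) - 30 ≡ 7. → (1, 7)
add G: tangent at (1, 7): λ = (3·1² + 9)/(2·7) ≡ 12/14. 14⁻¹ ≡ 8 (mod 37), so λ ≡ 12·8 ≡ 22.
  x = λ² - 1 - 1 = 484 - 2 ≡ 1; y = λ·(1 - 1) - 7 ≡ 30. → (1, 30)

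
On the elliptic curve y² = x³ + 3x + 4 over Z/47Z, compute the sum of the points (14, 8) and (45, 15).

(6, 12)

(14, 8) + (45, 15). λ = (15 - 8)/(45 - 14) ≡ 7/31 mod 47. 31⁻¹ ≡ 44 (mod 47) since 31·44 = 1364 ≡ 1, so λ ≡ 26.
  x = λ² - 14 - 45 = 676 - 59 ≡ 6; y = λ·(14 - 6) - 8 ≡ 12. → (6, 12)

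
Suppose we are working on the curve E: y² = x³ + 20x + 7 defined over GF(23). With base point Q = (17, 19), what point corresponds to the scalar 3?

Repeated addition: build up to 3Q.
2Q: tangent at (17, 19): λ = (3·17² + 20)/(2·19) ≡ 13/15. 15⁻¹ ≡ 20 (mod 23), so λ ≡ 13·20 ≡ 7.
  x = λ² - 17 - 17 = 49 - 34 ≡ 15; y = λ·(17 - 15) - 19 ≡ 18. → (15, 18)
3Q: (15, 18) + (17, 19). λ = (19 - 18)/(17 - 15) ≡ 1/2 mod 23. 2⁻¹ ≡ 12 (mod 23), so λ ≡ 12.
  x = λ² - 15 - 17 = 144 - 32 ≡ 20; y = λ·(15 - 20) - 18 ≡ 14. → (20, 14)

(20, 14)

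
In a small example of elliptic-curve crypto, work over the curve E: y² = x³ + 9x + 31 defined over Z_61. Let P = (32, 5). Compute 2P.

(6, 39)

tangent at (32, 5): λ = (3·32² + 9)/(2·5) ≡ 31/10. 10⁻¹ ≡ 55 (mod 61), so λ ≡ 31·55 ≡ 58.
  x = λ² - 32 - 32 = 3364 - 64 ≡ 6; y = λ·(32 - 6) - 5 ≡ 39. → (6, 39)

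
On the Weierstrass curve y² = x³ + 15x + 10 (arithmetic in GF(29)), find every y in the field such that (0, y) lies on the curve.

x³ + 15x + 10 = 10 ≡ 10 (mod 29).
10 is a non-residue mod 29; no y exists.

none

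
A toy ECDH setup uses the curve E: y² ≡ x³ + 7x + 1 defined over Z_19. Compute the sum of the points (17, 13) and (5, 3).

(17, 13) + (5, 3). λ = (3 - 13)/(5 - 17) ≡ 9/7 mod 19. 7⁻¹ ≡ 11 (mod 19), so λ ≡ 4.
  x = λ² - 17 - 5 = 16 - 22 ≡ 13; y = λ·(17 - 13) - 13 ≡ 3. → (13, 3)

(13, 3)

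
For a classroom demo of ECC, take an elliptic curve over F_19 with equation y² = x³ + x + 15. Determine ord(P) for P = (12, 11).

2P: tangent at (12, 11): λ = (3·12² + 1)/(2·11) ≡ 15/3. 3⁻¹ ≡ 13 (mod 19), so λ ≡ 15·13 ≡ 5.
  x = λ² - 12 - 12 = 25 - 24 ≡ 1; y = λ·(12 - 1) - 11 ≡ 6. → (1, 6)
3P: (1, 6) + (12, 11). λ = (11 - 6)/(12 - 1) ≡ 5/11 mod 19. 11⁻¹ ≡ 7 (mod 19), so λ ≡ 16.
  x = λ² - 1 - 12 = 256 - 13 ≡ 15; y = λ·(1 - 15) - 6 ≡ 17. → (15, 17)
4P: (15, 17) + (12, 11). λ = (11 - 17)/(12 - 15) ≡ 13/16 mod 19. 16⁻¹ ≡ 6 (mod 19) since 16·6 = 96 ≡ 1, so λ ≡ 2.
  x = λ² - 15 - 12 = 4 - 27 ≡ 15; y = λ·(15 - 15) - 17 ≡ 2. → (15, 2)
5P: (15, 2) + (12, 11). λ = (11 - 2)/(12 - 15) ≡ 9/16 mod 19. 16⁻¹ ≡ 6 (mod 19), so λ ≡ 16.
  x = λ² - 15 - 12 = 256 - 27 ≡ 1; y = λ·(15 - 1) - 2 ≡ 13. → (1, 13)
6P: (1, 13) + (12, 11). λ = (11 - 13)/(12 - 1) ≡ 17/11 mod 19. 11⁻¹ ≡ 7 (mod 19) since 11·7 = 77 ≡ 1, so λ ≡ 5.
  x = λ² - 1 - 12 = 25 - 13 ≡ 12; y = λ·(1 - 12) - 13 ≡ 8. → (12, 8)
7P: (12, 8) + (12, 11): same x and y₁ ≡ -y₂, so the sum is the point at infinity.
7P = the point at infinity, so the order is 7.

7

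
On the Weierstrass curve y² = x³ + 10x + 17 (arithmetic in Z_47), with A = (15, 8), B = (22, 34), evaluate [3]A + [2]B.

(17, 20)

First 3A:
Repeated addition: build up to 3A.
2A: tangent at (15, 8): λ = (3·15² + 10)/(2·8) ≡ 27/16. 16⁻¹ ≡ 3 (mod 47), so λ ≡ 27·3 ≡ 34.
  x = λ² - 15 - 15 = 1156 - 30 ≡ 45; y = λ·(15 - 45) - 8 ≡ 6. → (45, 6)
3A: (45, 6) + (15, 8). λ = (8 - 6)/(15 - 45) ≡ 2/17 mod 47. 17⁻¹ ≡ 36 (mod 47), so λ ≡ 25.
  x = λ² - 45 - 15 = 625 - 60 ≡ 1; y = λ·(45 - 1) - 6 ≡ 13. → (1, 13)
3A = (1, 13).
Next 2B:
Repeated addition: build up to 2B.
2B: tangent at (22, 34): λ = (3·22² + 10)/(2·34) ≡ 5/21. 21⁻¹ ≡ 9 (mod 47), so λ ≡ 5·9 ≡ 45.
  x = λ² - 22 - 22 = 2025 - 44 ≡ 7; y = λ·(22 - 7) - 34 ≡ 30. → (7, 30)
2B = (7, 30).
Finally 3A + 2B:
(1, 13) + (7, 30). λ = (30 - 13)/(7 - 1) ≡ 17/6 mod 47. 6⁻¹ ≡ 8 (mod 47) since 6·8 = 48 ≡ 1, so λ ≡ 42.
  x = λ² - 1 - 7 = 1764 - 8 ≡ 17; y = λ·(1 - 17) - 13 ≡ 20. → (17, 20)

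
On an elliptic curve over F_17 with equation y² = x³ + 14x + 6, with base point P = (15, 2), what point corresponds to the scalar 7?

Double-and-add on 7 = (111)₂. Start with P = (15, 2) for the leading 1-bit.
double: tangent at (15, 2): λ = (3·15² + 14)/(2·2) ≡ 9/4. 4⁻¹ ≡ 13 (mod 17), so λ ≡ 9·13 ≡ 15.
  x = λ² - 15 - 15 = 225 - 30 ≡ 8; y = λ·(15 - 8) - 2 ≡ 1. → (8, 1)
add P: (8, 1) + (15, 2). λ = (2 - 1)/(15 - 8) ≡ 1/7 mod 17. 7⁻¹ ≡ 5 (mod 17), so λ ≡ 5.
  x = λ² - 8 - 15 = 25 - 23 ≡ 2; y = λ·(8 - 2) - 1 ≡ 12. → (2, 12)
double: tangent at (2, 12): λ = (3·2² + 14)/(2·12) ≡ 9/7. 7⁻¹ ≡ 5 (mod 17), so λ ≡ 9·5 ≡ 11.
  x = λ² - 2 - 2 = 121 - 4 ≡ 15; y = λ·(2 - 15) - 12 ≡ 15. → (15, 15)
add P: (15, 15) + (15, 2): same x and y₁ ≡ -y₂, so the sum is ∞.

O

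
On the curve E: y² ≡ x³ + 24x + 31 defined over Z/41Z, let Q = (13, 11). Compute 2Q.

(35, 32)

tangent at (13, 11): λ = (3·13² + 24)/(2·11) ≡ 39/22. 22⁻¹ ≡ 28 (mod 41) since 22·28 = 616 ≡ 1, so λ ≡ 39·28 ≡ 26.
  x = λ² - 13 - 13 = 676 - 26 ≡ 35; y = λ·(13 - 35) - 11 ≡ 32. → (35, 32)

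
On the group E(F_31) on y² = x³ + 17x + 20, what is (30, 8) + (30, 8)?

tangent at (30, 8): λ = (3·30² + 17)/(2·8) ≡ 20/16. 16⁻¹ ≡ 2 (mod 31) since 16·2 = 32 ≡ 1, so λ ≡ 20·2 ≡ 9.
  x = λ² - 30 - 30 = 81 - 60 ≡ 21; y = λ·(30 - 21) - 8 ≡ 11. → (21, 11)

(21, 11)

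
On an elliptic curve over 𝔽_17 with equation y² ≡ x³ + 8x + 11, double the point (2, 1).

(11, 11)

tangent at (2, 1): λ = (3·2² + 8)/(2·1) ≡ 3/2. 2⁻¹ ≡ 9 (mod 17) since 2·9 = 18 ≡ 1, so λ ≡ 3·9 ≡ 10.
  x = λ² - 2 - 2 = 100 - 4 ≡ 11; y = λ·(2 - 11) - 1 ≡ 11. → (11, 11)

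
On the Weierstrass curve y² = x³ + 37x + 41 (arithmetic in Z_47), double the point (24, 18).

tangent at (24, 18): λ = (3·24² + 37)/(2·18) ≡ 26/36. 36⁻¹ ≡ 17 (mod 47) since 36·17 = 612 ≡ 1, so λ ≡ 26·17 ≡ 19.
  x = λ² - 24 - 24 = 361 - 48 ≡ 31; y = λ·(24 - 31) - 18 ≡ 37. → (31, 37)

(31, 37)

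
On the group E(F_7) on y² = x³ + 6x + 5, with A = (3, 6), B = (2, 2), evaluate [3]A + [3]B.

(2, 2)

First 3A:
Repeated addition: build up to 3A.
2A: tangent at (3, 6): λ = (3·3² + 6)/(2·6) ≡ 5/5. 5⁻¹ ≡ 3 (mod 7) since 5·3 = 15 ≡ 1, so λ ≡ 5·3 ≡ 1.
  x = λ² - 3 - 3 = 1 - 6 ≡ 2; y = λ·(3 - 2) - 6 ≡ 2. → (2, 2)
3A: (2, 2) + (3, 6). λ = (6 - 2)/(3 - 2) ≡ 4/1 mod 7. 1⁻¹ ≡ 1 (mod 7) since 1·1 = 1 ≡ 1, so λ ≡ 4.
  x = λ² - 2 - 3 = 16 - 5 ≡ 4; y = λ·(2 - 4) - 2 ≡ 4. → (4, 4)
3A = (4, 4).
Next 3B:
Repeated addition: build up to 3B.
2B: tangent at (2, 2): λ = (3·2² + 6)/(2·2) ≡ 4/4. 4⁻¹ ≡ 2 (mod 7), so λ ≡ 4·2 ≡ 1.
  x = λ² - 2 - 2 = 1 - 4 ≡ 4; y = λ·(2 - 4) - 2 ≡ 3. → (4, 3)
3B: (4, 3) + (2, 2). λ = (2 - 3)/(2 - 4) ≡ 6/5 mod 7. 5⁻¹ ≡ 3 (mod 7), so λ ≡ 4.
  x = λ² - 4 - 2 = 16 - 6 ≡ 3; y = λ·(4 - 3) - 3 ≡ 1. → (3, 1)
3B = (3, 1).
Finally 3A + 3B:
(4, 4) + (3, 1). λ = (1 - 4)/(3 - 4) ≡ 4/6 mod 7. 6⁻¹ ≡ 6 (mod 7), so λ ≡ 3.
  x = λ² - 4 - 3 = 9 - 7 ≡ 2; y = λ·(4 - 2) - 4 ≡ 2. → (2, 2)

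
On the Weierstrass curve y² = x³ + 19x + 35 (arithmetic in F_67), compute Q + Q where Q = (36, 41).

(5, 56)

tangent at (36, 41): λ = (3·36² + 19)/(2·41) ≡ 21/15. 15⁻¹ ≡ 9 (mod 67), so λ ≡ 21·9 ≡ 55.
  x = λ² - 36 - 36 = 3025 - 72 ≡ 5; y = λ·(36 - 5) - 41 ≡ 56. → (5, 56)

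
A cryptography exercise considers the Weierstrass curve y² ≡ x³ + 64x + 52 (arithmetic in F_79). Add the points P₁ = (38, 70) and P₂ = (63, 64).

(38, 70) + (63, 64). λ = (64 - 70)/(63 - 38) ≡ 73/25 mod 79. 25⁻¹ ≡ 19 (mod 79), so λ ≡ 44.
  x = λ² - 38 - 63 = 1936 - 101 ≡ 18; y = λ·(38 - 18) - 70 ≡ 20. → (18, 20)

(18, 20)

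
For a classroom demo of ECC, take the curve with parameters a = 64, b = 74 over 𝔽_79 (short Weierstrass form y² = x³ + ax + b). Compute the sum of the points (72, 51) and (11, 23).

(72, 51) + (11, 23). λ = (23 - 51)/(11 - 72) ≡ 51/18 mod 79. 18⁻¹ ≡ 22 (mod 79), so λ ≡ 16.
  x = λ² - 72 - 11 = 256 - 83 ≡ 15; y = λ·(72 - 15) - 51 ≡ 71. → (15, 71)

(15, 71)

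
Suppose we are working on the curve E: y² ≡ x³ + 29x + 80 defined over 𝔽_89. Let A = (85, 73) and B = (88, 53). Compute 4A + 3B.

First 4A:
Double-and-add on 4 = (100)₂. Start with A = (85, 73) for the leading 1-bit.
double: tangent at (85, 73): λ = (3·85² + 29)/(2·73) ≡ 77/57. 57⁻¹ ≡ 25 (mod 89), so λ ≡ 77·25 ≡ 56.
  x = λ² - 85 - 85 = 3136 - 170 ≡ 29; y = λ·(85 - 29) - 73 ≡ 37. → (29, 37)
double: tangent at (29, 37): λ = (3·29² + 29)/(2·37) ≡ 60/74. 74⁻¹ ≡ 83 (mod 89), so λ ≡ 60·83 ≡ 85.
  x = λ² - 29 - 29 = 7225 - 58 ≡ 47; y = λ·(29 - 47) - 37 ≡ 35. → (47, 35)
4A = (47, 35).
Next 3B:
Repeated addition: build up to 3B.
2B: tangent at (88, 53): λ = (3·88² + 29)/(2·53) ≡ 32/17. 17⁻¹ ≡ 21 (mod 89) since 17·21 = 357 ≡ 1, so λ ≡ 32·21 ≡ 49.
  x = λ² - 88 - 88 = 2401 - 176 ≡ 0; y = λ·(88 - 0) - 53 ≡ 76. → (0, 76)
3B: (0, 76) + (88, 53). λ = (53 - 76)/(88 - 0) ≡ 66/88 mod 89. 88⁻¹ ≡ 88 (mod 89) since 88·88 = 7744 ≡ 1, so λ ≡ 23.
  x = λ² - 0 - 88 = 529 - 88 ≡ 85; y = λ·(0 - 85) - 76 ≡ 16. → (85, 16)
3B = (85, 16).
Finally 4A + 3B:
(47, 35) + (85, 16). λ = (16 - 35)/(85 - 47) ≡ 70/38 mod 89. 38⁻¹ ≡ 82 (mod 89) since 38·82 = 3116 ≡ 1, so λ ≡ 44.
  x = λ² - 47 - 85 = 1936 - 132 ≡ 24; y = λ·(47 - 24) - 35 ≡ 87. → (24, 87)

(24, 87)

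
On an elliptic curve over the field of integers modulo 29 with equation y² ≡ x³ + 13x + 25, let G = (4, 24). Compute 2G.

tangent at (4, 24): λ = (3·4² + 13)/(2·24) ≡ 3/19. 19⁻¹ ≡ 26 (mod 29) since 19·26 = 494 ≡ 1, so λ ≡ 3·26 ≡ 20.
  x = λ² - 4 - 4 = 400 - 8 ≡ 15; y = λ·(4 - 15) - 24 ≡ 17. → (15, 17)

(15, 17)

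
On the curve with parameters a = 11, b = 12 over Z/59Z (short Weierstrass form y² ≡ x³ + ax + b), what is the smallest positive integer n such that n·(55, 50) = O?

10

2P: tangent at (55, 50): λ = (3·55² + 11)/(2·50) ≡ 0/41. 41⁻¹ ≡ 36 (mod 59), so λ ≡ 0·36 ≡ 0.
  x = λ² - 55 - 55 = 0 - 110 ≡ 8; y = λ·(55 - 8) - 50 ≡ 9. → (8, 9)
3P: (8, 9) + (55, 50). λ = (50 - 9)/(55 - 8) ≡ 41/47 mod 59. 47⁻¹ ≡ 54 (mod 59) since 47·54 = 2538 ≡ 1, so λ ≡ 31.
  x = λ² - 8 - 55 = 961 - 63 ≡ 13; y = λ·(8 - 13) - 9 ≡ 13. → (13, 13)
4P: (13, 13) + (55, 50). λ = (50 - 13)/(55 - 13) ≡ 37/42 mod 59. 42⁻¹ ≡ 52 (mod 59) since 42·52 = 2184 ≡ 1, so λ ≡ 36.
  x = λ² - 13 - 55 = 1296 - 68 ≡ 48; y = λ·(13 - 48) - 13 ≡ 25. → (48, 25)
5P: (48, 25) + (55, 50). λ = (50 - 25)/(55 - 48) ≡ 25/7 mod 59. 7⁻¹ ≡ 17 (mod 59) since 7·17 = 119 ≡ 1, so λ ≡ 12.
  x = λ² - 48 - 55 = 144 - 103 ≡ 41; y = λ·(48 - 41) - 25 ≡ 0. → (41, 0)
6P: (41, 0) + (55, 50). λ = (50 - 0)/(55 - 41) ≡ 50/14 mod 59. 14⁻¹ ≡ 38 (mod 59) since 14·38 = 532 ≡ 1, so λ ≡ 12.
  x = λ² - 41 - 55 = 144 - 96 ≡ 48; y = λ·(41 - 48) - 0 ≡ 34. → (48, 34)
7P: (48, 34) + (55, 50). λ = (50 - 34)/(55 - 48) ≡ 16/7 mod 59. 7⁻¹ ≡ 17 (mod 59), so λ ≡ 36.
  x = λ² - 48 - 55 = 1296 - 103 ≡ 13; y = λ·(48 - 13) - 34 ≡ 46. → (13, 46)
8P: (13, 46) + (55, 50). λ = (50 - 46)/(55 - 13) ≡ 4/42 mod 59. 42⁻¹ ≡ 52 (mod 59), so λ ≡ 31.
  x = λ² - 13 - 55 = 961 - 68 ≡ 8; y = λ·(13 - 8) - 46 ≡ 50. → (8, 50)
9P: (8, 50) + (55, 50). λ = (50 - 50)/(55 - 8) ≡ 0/47 mod 59. 47⁻¹ ≡ 54 (mod 59), so λ ≡ 0.
  x = λ² - 8 - 55 = 0 - 63 ≡ 55; y = λ·(8 - 55) - 50 ≡ 9. → (55, 9)
10P: (55, 9) + (55, 50): same x and y₁ ≡ -y₂, so the sum is O.
10P = O, so the order is 10.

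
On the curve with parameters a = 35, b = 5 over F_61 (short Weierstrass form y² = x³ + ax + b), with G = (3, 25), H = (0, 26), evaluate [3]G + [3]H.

(58, 42)

First 3G:
Repeated addition: build up to 3G.
2G: tangent at (3, 25): λ = (3·3² + 35)/(2·25) ≡ 1/50. 50⁻¹ ≡ 11 (mod 61), so λ ≡ 1·11 ≡ 11.
  x = λ² - 3 - 3 = 121 - 6 ≡ 54; y = λ·(3 - 54) - 25 ≡ 24. → (54, 24)
3G: (54, 24) + (3, 25). λ = (25 - 24)/(3 - 54) ≡ 1/10 mod 61. 10⁻¹ ≡ 55 (mod 61), so λ ≡ 55.
  x = λ² - 54 - 3 = 3025 - 57 ≡ 40; y = λ·(54 - 40) - 24 ≡ 14. → (40, 14)
3G = (40, 14).
Next 3H:
Repeated addition: build up to 3H.
2H: tangent at (0, 26): λ = (3·0² + 35)/(2·26) ≡ 35/52. 52⁻¹ ≡ 27 (mod 61), so λ ≡ 35·27 ≡ 30.
  x = λ² - 0 - 0 = 900 - 0 ≡ 46; y = λ·(0 - 46) - 26 ≡ 58. → (46, 58)
3H: (46, 58) + (0, 26). λ = (26 - 58)/(0 - 46) ≡ 29/15 mod 61. 15⁻¹ ≡ 57 (mod 61), so λ ≡ 6.
  x = λ² - 46 - 0 = 36 - 46 ≡ 51; y = λ·(46 - 51) - 58 ≡ 34. → (51, 34)
3H = (51, 34).
Finally 3G + 3H:
(40, 14) + (51, 34). λ = (34 - 14)/(51 - 40) ≡ 20/11 mod 61. 11⁻¹ ≡ 50 (mod 61), so λ ≡ 24.
  x = λ² - 40 - 51 = 576 - 91 ≡ 58; y = λ·(40 - 58) - 14 ≡ 42. → (58, 42)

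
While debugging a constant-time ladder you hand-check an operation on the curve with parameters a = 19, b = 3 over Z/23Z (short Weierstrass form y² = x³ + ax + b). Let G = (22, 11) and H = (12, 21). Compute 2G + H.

First 2G:
Repeated addition: build up to 2G.
2G: tangent at (22, 11): λ = (3·22² + 19)/(2·11) ≡ 22/22. 22⁻¹ ≡ 22 (mod 23), so λ ≡ 22·22 ≡ 1.
  x = λ² - 22 - 22 = 1 - 44 ≡ 3; y = λ·(22 - 3) - 11 ≡ 8. → (3, 8)
2G = (3, 8).
Finally 2G + H:
(3, 8) + (12, 21). λ = (21 - 8)/(12 - 3) ≡ 13/9 mod 23. 9⁻¹ ≡ 18 (mod 23) since 9·18 = 162 ≡ 1, so λ ≡ 4.
  x = λ² - 3 - 12 = 16 - 15 ≡ 1; y = λ·(3 - 1) - 8 ≡ 0. → (1, 0)

(1, 0)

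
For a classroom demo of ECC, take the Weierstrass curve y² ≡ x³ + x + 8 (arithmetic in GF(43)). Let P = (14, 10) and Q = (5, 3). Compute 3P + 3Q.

(27, 14)

First 3P:
Repeated addition: build up to 3P.
2P: tangent at (14, 10): λ = (3·14² + 1)/(2·10) ≡ 30/20. 20⁻¹ ≡ 28 (mod 43), so λ ≡ 30·28 ≡ 23.
  x = λ² - 14 - 14 = 529 - 28 ≡ 28; y = λ·(14 - 28) - 10 ≡ 12. → (28, 12)
3P: (28, 12) + (14, 10). λ = (10 - 12)/(14 - 28) ≡ 41/29 mod 43. 29⁻¹ ≡ 3 (mod 43) since 29·3 = 87 ≡ 1, so λ ≡ 37.
  x = λ² - 28 - 14 = 1369 - 42 ≡ 37; y = λ·(28 - 37) - 12 ≡ 42. → (37, 42)
3P = (37, 42).
Next 3Q:
Repeated addition: build up to 3Q.
2Q: tangent at (5, 3): λ = (3·5² + 1)/(2·3) ≡ 33/6. 6⁻¹ ≡ 36 (mod 43), so λ ≡ 33·36 ≡ 27.
  x = λ² - 5 - 5 = 729 - 10 ≡ 31; y = λ·(5 - 31) - 3 ≡ 26. → (31, 26)
3Q: (31, 26) + (5, 3). λ = (3 - 26)/(5 - 31) ≡ 20/17 mod 43. 17⁻¹ ≡ 38 (mod 43), so λ ≡ 29.
  x = λ² - 31 - 5 = 841 - 36 ≡ 31; y = λ·(31 - 31) - 26 ≡ 17. → (31, 17)
3Q = (31, 17).
Finally 3P + 3Q:
(37, 42) + (31, 17). λ = (17 - 42)/(31 - 37) ≡ 18/37 mod 43. 37⁻¹ ≡ 7 (mod 43), so λ ≡ 40.
  x = λ² - 37 - 31 = 1600 - 68 ≡ 27; y = λ·(37 - 27) - 42 ≡ 14. → (27, 14)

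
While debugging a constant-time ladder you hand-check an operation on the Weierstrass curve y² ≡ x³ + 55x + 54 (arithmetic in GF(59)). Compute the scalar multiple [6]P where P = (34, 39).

Double-and-add on 6 = (110)₂. Start with P = (34, 39) for the leading 1-bit.
double: tangent at (34, 39): λ = (3·34² + 55)/(2·39) ≡ 42/19. 19⁻¹ ≡ 28 (mod 59) since 19·28 = 532 ≡ 1, so λ ≡ 42·28 ≡ 55.
  x = λ² - 34 - 34 = 3025 - 68 ≡ 7; y = λ·(34 - 7) - 39 ≡ 30. → (7, 30)
add P: (7, 30) + (34, 39). λ = (39 - 30)/(34 - 7) ≡ 9/27 mod 59. 27⁻¹ ≡ 35 (mod 59), so λ ≡ 20.
  x = λ² - 7 - 34 = 400 - 41 ≡ 5; y = λ·(7 - 5) - 30 ≡ 10. → (5, 10)
double: tangent at (5, 10): λ = (3·5² + 55)/(2·10) ≡ 12/20. 20⁻¹ ≡ 3 (mod 59), so λ ≡ 12·3 ≡ 36.
  x = λ² - 5 - 5 = 1296 - 10 ≡ 47; y = λ·(5 - 47) - 10 ≡ 12. → (47, 12)

(47, 12)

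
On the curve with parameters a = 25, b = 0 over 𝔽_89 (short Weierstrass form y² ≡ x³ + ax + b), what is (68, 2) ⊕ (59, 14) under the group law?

(33, 70)

(68, 2) + (59, 14). λ = (14 - 2)/(59 - 68) ≡ 12/80 mod 89. 80⁻¹ ≡ 79 (mod 89), so λ ≡ 58.
  x = λ² - 68 - 59 = 3364 - 127 ≡ 33; y = λ·(68 - 33) - 2 ≡ 70. → (33, 70)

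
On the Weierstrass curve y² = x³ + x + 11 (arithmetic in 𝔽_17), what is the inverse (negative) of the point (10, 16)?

(10, 1)

-(10, 16) = (10, -16 mod 17) = (10, 1).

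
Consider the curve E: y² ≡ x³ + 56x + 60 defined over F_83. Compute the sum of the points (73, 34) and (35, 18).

(73, 34) + (35, 18). λ = (18 - 34)/(35 - 73) ≡ 67/45 mod 83. 45⁻¹ ≡ 24 (mod 83) since 45·24 = 1080 ≡ 1, so λ ≡ 31.
  x = λ² - 73 - 35 = 961 - 108 ≡ 23; y = λ·(73 - 23) - 34 ≡ 22. → (23, 22)

(23, 22)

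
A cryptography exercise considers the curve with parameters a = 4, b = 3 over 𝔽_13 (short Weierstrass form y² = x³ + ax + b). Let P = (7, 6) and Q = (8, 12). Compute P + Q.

(7, 6) + (8, 12). λ = (12 - 6)/(8 - 7) ≡ 6/1 mod 13. 1⁻¹ ≡ 1 (mod 13), so λ ≡ 6.
  x = λ² - 7 - 8 = 36 - 15 ≡ 8; y = λ·(7 - 8) - 6 ≡ 1. → (8, 1)

(8, 1)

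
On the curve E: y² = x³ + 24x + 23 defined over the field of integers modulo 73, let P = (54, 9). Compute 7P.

(5, 66)

Repeated addition: build up to 7P.
2P: tangent at (54, 9): λ = (3·54² + 24)/(2·9) ≡ 12/18. 18⁻¹ ≡ 69 (mod 73), so λ ≡ 12·69 ≡ 25.
  x = λ² - 54 - 54 = 625 - 108 ≡ 6; y = λ·(54 - 6) - 9 ≡ 23. → (6, 23)
3P: (6, 23) + (54, 9). λ = (9 - 23)/(54 - 6) ≡ 59/48 mod 73. 48⁻¹ ≡ 35 (mod 73) since 48·35 = 1680 ≡ 1, so λ ≡ 21.
  x = λ² - 6 - 54 = 441 - 60 ≡ 16; y = λ·(6 - 16) - 23 ≡ 59. → (16, 59)
4P: (16, 59) + (54, 9). λ = (9 - 59)/(54 - 16) ≡ 23/38 mod 73. 38⁻¹ ≡ 25 (mod 73), so λ ≡ 64.
  x = λ² - 16 - 54 = 4096 - 70 ≡ 11; y = λ·(16 - 11) - 59 ≡ 42. → (11, 42)
5P: (11, 42) + (54, 9). λ = (9 - 42)/(54 - 11) ≡ 40/43 mod 73. 43⁻¹ ≡ 17 (mod 73) since 43·17 = 731 ≡ 1, so λ ≡ 23.
  x = λ² - 11 - 54 = 529 - 65 ≡ 26; y = λ·(11 - 26) - 42 ≡ 51. → (26, 51)
6P: (26, 51) + (54, 9). λ = (9 - 51)/(54 - 26) ≡ 31/28 mod 73. 28⁻¹ ≡ 60 (mod 73), so λ ≡ 35.
  x = λ² - 26 - 54 = 1225 - 80 ≡ 50; y = λ·(26 - 50) - 51 ≡ 58. → (50, 58)
7P: (50, 58) + (54, 9). λ = (9 - 58)/(54 - 50) ≡ 24/4 mod 73. 4⁻¹ ≡ 55 (mod 73) since 4·55 = 220 ≡ 1, so λ ≡ 6.
  x = λ² - 50 - 54 = 36 - 104 ≡ 5; y = λ·(50 - 5) - 58 ≡ 66. → (5, 66)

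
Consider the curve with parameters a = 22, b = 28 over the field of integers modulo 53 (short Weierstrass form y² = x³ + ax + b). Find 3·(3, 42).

Write G = (3, 42).
Repeated addition: build up to 3G.
2G: tangent at (3, 42): λ = (3·3² + 22)/(2·42) ≡ 49/31. 31⁻¹ ≡ 12 (mod 53), so λ ≡ 49·12 ≡ 5.
  x = λ² - 3 - 3 = 25 - 6 ≡ 19; y = λ·(3 - 19) - 42 ≡ 37. → (19, 37)
3G: (19, 37) + (3, 42). λ = (42 - 37)/(3 - 19) ≡ 5/37 mod 53. 37⁻¹ ≡ 43 (mod 53), so λ ≡ 3.
  x = λ² - 19 - 3 = 9 - 22 ≡ 40; y = λ·(19 - 40) - 37 ≡ 6. → (40, 6)

(40, 6)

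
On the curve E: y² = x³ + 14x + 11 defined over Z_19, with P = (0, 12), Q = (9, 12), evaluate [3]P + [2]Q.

First 3P:
Repeated addition: build up to 3P.
2P: tangent at (0, 12): λ = (3·0² + 14)/(2·12) ≡ 14/5. 5⁻¹ ≡ 4 (mod 19) since 5·4 = 20 ≡ 1, so λ ≡ 14·4 ≡ 18.
  x = λ² - 0 - 0 = 324 - 0 ≡ 1; y = λ·(0 - 1) - 12 ≡ 8. → (1, 8)
3P: (1, 8) + (0, 12). λ = (12 - 8)/(0 - 1) ≡ 4/18 mod 19. 18⁻¹ ≡ 18 (mod 19) since 18·18 = 324 ≡ 1, so λ ≡ 15.
  x = λ² - 1 - 0 = 225 - 1 ≡ 15; y = λ·(1 - 15) - 8 ≡ 10. → (15, 10)
3P = (15, 10).
Next 2Q:
Repeated addition: build up to 2Q.
2Q: tangent at (9, 12): λ = (3·9² + 14)/(2·12) ≡ 10/5. 5⁻¹ ≡ 4 (mod 19) since 5·4 = 20 ≡ 1, so λ ≡ 10·4 ≡ 2.
  x = λ² - 9 - 9 = 4 - 18 ≡ 5; y = λ·(9 - 5) - 12 ≡ 15. → (5, 15)
2Q = (5, 15).
Finally 3P + 2Q:
(15, 10) + (5, 15). λ = (15 - 10)/(5 - 15) ≡ 5/9 mod 19. 9⁻¹ ≡ 17 (mod 19) since 9·17 = 153 ≡ 1, so λ ≡ 9.
  x = λ² - 15 - 5 = 81 - 20 ≡ 4; y = λ·(15 - 4) - 10 ≡ 13. → (4, 13)

(4, 13)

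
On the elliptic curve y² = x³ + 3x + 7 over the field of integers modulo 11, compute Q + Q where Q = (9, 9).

(5, 9)

tangent at (9, 9): λ = (3·9² + 3)/(2·9) ≡ 4/7. 7⁻¹ ≡ 8 (mod 11), so λ ≡ 4·8 ≡ 10.
  x = λ² - 9 - 9 = 100 - 18 ≡ 5; y = λ·(9 - 5) - 9 ≡ 9. → (5, 9)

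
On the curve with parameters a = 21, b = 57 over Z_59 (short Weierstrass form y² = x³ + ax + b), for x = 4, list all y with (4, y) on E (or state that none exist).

x³ + 21x + 57 = 205 ≡ 28 (mod 59).
Square roots of 28 mod 59: 21 and 38 (since 21² = 441 ≡ 28).

21, 38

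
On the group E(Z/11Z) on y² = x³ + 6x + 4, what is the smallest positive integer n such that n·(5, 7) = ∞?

2P: tangent at (5, 7): λ = (3·5² + 6)/(2·7) ≡ 4/3. 3⁻¹ ≡ 4 (mod 11), so λ ≡ 4·4 ≡ 5.
  x = λ² - 5 - 5 = 25 - 10 ≡ 4; y = λ·(5 - 4) - 7 ≡ 9. → (4, 9)
3P: (4, 9) + (5, 7). λ = (7 - 9)/(5 - 4) ≡ 9/1 mod 11. 1⁻¹ ≡ 1 (mod 11) since 1·1 = 1 ≡ 1, so λ ≡ 9.
  x = λ² - 4 - 5 = 81 - 9 ≡ 6; y = λ·(4 - 6) - 9 ≡ 6. → (6, 6)
4P: (6, 6) + (5, 7). λ = (7 - 6)/(5 - 6) ≡ 1/10 mod 11. 10⁻¹ ≡ 10 (mod 11) since 10·10 = 100 ≡ 1, so λ ≡ 10.
  x = λ² - 6 - 5 = 100 - 11 ≡ 1; y = λ·(6 - 1) - 6 ≡ 0. → (1, 0)
5P: (1, 0) + (5, 7). λ = (7 - 0)/(5 - 1) ≡ 7/4 mod 11. 4⁻¹ ≡ 3 (mod 11), so λ ≡ 10.
  x = λ² - 1 - 5 = 100 - 6 ≡ 6; y = λ·(1 - 6) - 0 ≡ 5. → (6, 5)
6P: (6, 5) + (5, 7). λ = (7 - 5)/(5 - 6) ≡ 2/10 mod 11. 10⁻¹ ≡ 10 (mod 11), so λ ≡ 9.
  x = λ² - 6 - 5 = 81 - 11 ≡ 4; y = λ·(6 - 4) - 5 ≡ 2. → (4, 2)
7P: (4, 2) + (5, 7). λ = (7 - 2)/(5 - 4) ≡ 5/1 mod 11. 1⁻¹ ≡ 1 (mod 11), so λ ≡ 5.
  x = λ² - 4 - 5 = 25 - 9 ≡ 5; y = λ·(4 - 5) - 2 ≡ 4. → (5, 4)
8P: (5, 4) + (5, 7): same x and y₁ ≡ -y₂, so the sum is ∞.
8P = ∞, so the order is 8.

8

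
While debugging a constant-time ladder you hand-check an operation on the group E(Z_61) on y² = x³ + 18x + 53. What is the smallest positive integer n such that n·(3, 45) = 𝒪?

5

2P: tangent at (3, 45): λ = (3·3² + 18)/(2·45) ≡ 45/29. 29⁻¹ ≡ 40 (mod 61) since 29·40 = 1160 ≡ 1, so λ ≡ 45·40 ≡ 31.
  x = λ² - 3 - 3 = 961 - 6 ≡ 40; y = λ·(3 - 40) - 45 ≡ 28. → (40, 28)
3P: (40, 28) + (3, 45). λ = (45 - 28)/(3 - 40) ≡ 17/24 mod 61. 24⁻¹ ≡ 28 (mod 61), so λ ≡ 49.
  x = λ² - 40 - 3 = 2401 - 43 ≡ 40; y = λ·(40 - 40) - 28 ≡ 33. → (40, 33)
4P: (40, 33) + (3, 45). λ = (45 - 33)/(3 - 40) ≡ 12/24 mod 61. 24⁻¹ ≡ 28 (mod 61), so λ ≡ 31.
  x = λ² - 40 - 3 = 961 - 43 ≡ 3; y = λ·(40 - 3) - 33 ≡ 16. → (3, 16)
5P: (3, 16) + (3, 45): same x and y₁ ≡ -y₂, so the sum is 𝒪.
5P = 𝒪, so the order is 5.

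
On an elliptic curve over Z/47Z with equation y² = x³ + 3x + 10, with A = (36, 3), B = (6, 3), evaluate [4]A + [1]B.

(28, 12)

First 4A:
Double-and-add on 4 = (100)₂. Start with A = (36, 3) for the leading 1-bit.
double: tangent at (36, 3): λ = (3·36² + 3)/(2·3) ≡ 37/6. 6⁻¹ ≡ 8 (mod 47) since 6·8 = 48 ≡ 1, so λ ≡ 37·8 ≡ 14.
  x = λ² - 36 - 36 = 196 - 72 ≡ 30; y = λ·(36 - 30) - 3 ≡ 34. → (30, 34)
double: tangent at (30, 34): λ = (3·30² + 3)/(2·34) ≡ 24/21. 21⁻¹ ≡ 9 (mod 47) since 21·9 = 189 ≡ 1, so λ ≡ 24·9 ≡ 28.
  x = λ² - 30 - 30 = 784 - 60 ≡ 19; y = λ·(30 - 19) - 34 ≡ 39. → (19, 39)
4A = (19, 39).
Finally 4A + B:
(19, 39) + (6, 3). λ = (3 - 39)/(6 - 19) ≡ 11/34 mod 47. 34⁻¹ ≡ 18 (mod 47) since 34·18 = 612 ≡ 1, so λ ≡ 10.
  x = λ² - 19 - 6 = 100 - 25 ≡ 28; y = λ·(19 - 28) - 39 ≡ 12. → (28, 12)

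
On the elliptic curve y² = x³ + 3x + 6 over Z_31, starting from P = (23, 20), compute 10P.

(23, 11)

Double-and-add on 10 = (1010)₂. Start with P = (23, 20) for the leading 1-bit.
double: tangent at (23, 20): λ = (3·23² + 3)/(2·20) ≡ 9/9. 9⁻¹ ≡ 7 (mod 31), so λ ≡ 9·7 ≡ 1.
  x = λ² - 23 - 23 = 1 - 46 ≡ 17; y = λ·(23 - 17) - 20 ≡ 17. → (17, 17)
double: tangent at (17, 17): λ = (3·17² + 3)/(2·17) ≡ 2/3. 3⁻¹ ≡ 21 (mod 31) since 3·21 = 63 ≡ 1, so λ ≡ 2·21 ≡ 11.
  x = λ² - 17 - 17 = 121 - 34 ≡ 25; y = λ·(17 - 25) - 17 ≡ 19. → (25, 19)
add P: (25, 19) + (23, 20). λ = (20 - 19)/(23 - 25) ≡ 1/29 mod 31. 29⁻¹ ≡ 15 (mod 31), so λ ≡ 15.
  x = λ² - 25 - 23 = 225 - 48 ≡ 22; y = λ·(25 - 22) - 19 ≡ 26. → (22, 26)
double: tangent at (22, 26): λ = (3·22² + 3)/(2·26) ≡ 29/21. 21⁻¹ ≡ 3 (mod 31) since 21·3 = 63 ≡ 1, so λ ≡ 29·3 ≡ 25.
  x = λ² - 22 - 22 = 625 - 44 ≡ 23; y = λ·(22 - 23) - 26 ≡ 11. → (23, 11)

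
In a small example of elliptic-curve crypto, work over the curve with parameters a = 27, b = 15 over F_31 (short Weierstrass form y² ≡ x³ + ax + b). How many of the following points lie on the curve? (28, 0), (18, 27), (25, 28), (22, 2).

3

(28, 0): 0² ≡ 0, rhs ≡ 0 → on.
(18, 27): 27² ≡ 16, rhs ≡ 9 → off.
(25, 28): 28² ≡ 9, rhs ≡ 9 → on.
(22, 2): 2² ≡ 4, rhs ≡ 4 → on.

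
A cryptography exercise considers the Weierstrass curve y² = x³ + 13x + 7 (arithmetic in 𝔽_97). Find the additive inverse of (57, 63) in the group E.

-(57, 63) = (57, -63 mod 97) = (57, 34).

(57, 34)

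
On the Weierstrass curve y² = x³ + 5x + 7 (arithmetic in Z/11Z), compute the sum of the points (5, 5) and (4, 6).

(3, 4)

(5, 5) + (4, 6). λ = (6 - 5)/(4 - 5) ≡ 1/10 mod 11. 10⁻¹ ≡ 10 (mod 11), so λ ≡ 10.
  x = λ² - 5 - 4 = 100 - 9 ≡ 3; y = λ·(5 - 3) - 5 ≡ 4. → (3, 4)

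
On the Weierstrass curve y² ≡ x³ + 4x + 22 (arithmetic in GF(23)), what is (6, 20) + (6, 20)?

tangent at (6, 20): λ = (3·6² + 4)/(2·20) ≡ 20/17. 17⁻¹ ≡ 19 (mod 23) since 17·19 = 323 ≡ 1, so λ ≡ 20·19 ≡ 12.
  x = λ² - 6 - 6 = 144 - 12 ≡ 17; y = λ·(6 - 17) - 20 ≡ 9. → (17, 9)

(17, 9)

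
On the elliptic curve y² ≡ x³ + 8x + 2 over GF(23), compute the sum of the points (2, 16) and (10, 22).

(2, 16) + (10, 22). λ = (22 - 16)/(10 - 2) ≡ 6/8 mod 23. 8⁻¹ ≡ 3 (mod 23), so λ ≡ 18.
  x = λ² - 2 - 10 = 324 - 12 ≡ 13; y = λ·(2 - 13) - 16 ≡ 16. → (13, 16)

(13, 16)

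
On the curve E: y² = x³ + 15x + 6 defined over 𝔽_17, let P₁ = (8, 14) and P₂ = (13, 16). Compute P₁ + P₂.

(8, 14) + (13, 16). λ = (16 - 14)/(13 - 8) ≡ 2/5 mod 17. 5⁻¹ ≡ 7 (mod 17) since 5·7 = 35 ≡ 1, so λ ≡ 14.
  x = λ² - 8 - 13 = 196 - 21 ≡ 5; y = λ·(8 - 5) - 14 ≡ 11. → (5, 11)

(5, 11)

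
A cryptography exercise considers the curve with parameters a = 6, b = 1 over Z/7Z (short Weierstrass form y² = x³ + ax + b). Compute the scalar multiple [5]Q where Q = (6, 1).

Repeated addition: build up to 5Q.
2Q: tangent at (6, 1): λ = (3·6² + 6)/(2·1) ≡ 2/2. 2⁻¹ ≡ 4 (mod 7) since 2·4 = 8 ≡ 1, so λ ≡ 2·4 ≡ 1.
  x = λ² - 6 - 6 = 1 - 12 ≡ 3; y = λ·(6 - 3) - 1 ≡ 2. → (3, 2)
3Q: (3, 2) + (6, 1). λ = (1 - 2)/(6 - 3) ≡ 6/3 mod 7. 3⁻¹ ≡ 5 (mod 7) since 3·5 = 15 ≡ 1, so λ ≡ 2.
  x = λ² - 3 - 6 = 4 - 9 ≡ 2; y = λ·(3 - 2) - 2 ≡ 0. → (2, 0)
4Q: (2, 0) + (6, 1). λ = (1 - 0)/(6 - 2) ≡ 1/4 mod 7. 4⁻¹ ≡ 2 (mod 7) since 4·2 = 8 ≡ 1, so λ ≡ 2.
  x = λ² - 2 - 6 = 4 - 8 ≡ 3; y = λ·(2 - 3) - 0 ≡ 5. → (3, 5)
5Q: (3, 5) + (6, 1). λ = (1 - 5)/(6 - 3) ≡ 3/3 mod 7. 3⁻¹ ≡ 5 (mod 7), so λ ≡ 1.
  x = λ² - 3 - 6 = 1 - 9 ≡ 6; y = λ·(3 - 6) - 5 ≡ 6. → (6, 6)

(6, 6)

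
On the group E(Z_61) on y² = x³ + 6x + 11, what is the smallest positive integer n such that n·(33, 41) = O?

2P: tangent at (33, 41): λ = (3·33² + 6)/(2·41) ≡ 40/21. 21⁻¹ ≡ 32 (mod 61), so λ ≡ 40·32 ≡ 60.
  x = λ² - 33 - 33 = 3600 - 66 ≡ 57; y = λ·(33 - 57) - 41 ≡ 44. → (57, 44)
3P: (57, 44) + (33, 41). λ = (41 - 44)/(33 - 57) ≡ 58/37 mod 61. 37⁻¹ ≡ 33 (mod 61), so λ ≡ 23.
  x = λ² - 57 - 33 = 529 - 90 ≡ 12; y = λ·(57 - 12) - 44 ≡ 15. → (12, 15)
4P: (12, 15) + (33, 41). λ = (41 - 15)/(33 - 12) ≡ 26/21 mod 61. 21⁻¹ ≡ 32 (mod 61), so λ ≡ 39.
  x = λ² - 12 - 33 = 1521 - 45 ≡ 12; y = λ·(12 - 12) - 15 ≡ 46. → (12, 46)
5P: (12, 46) + (33, 41). λ = (41 - 46)/(33 - 12) ≡ 56/21 mod 61. 21⁻¹ ≡ 32 (mod 61), so λ ≡ 23.
  x = λ² - 12 - 33 = 529 - 45 ≡ 57; y = λ·(12 - 57) - 46 ≡ 17. → (57, 17)
6P: (57, 17) + (33, 41). λ = (41 - 17)/(33 - 57) ≡ 24/37 mod 61. 37⁻¹ ≡ 33 (mod 61) since 37·33 = 1221 ≡ 1, so λ ≡ 60.
  x = λ² - 57 - 33 = 3600 - 90 ≡ 33; y = λ·(57 - 33) - 17 ≡ 20. → (33, 20)
7P: (33, 20) + (33, 41): same x and y₁ ≡ -y₂, so the sum is O.
7P = O, so the order is 7.

7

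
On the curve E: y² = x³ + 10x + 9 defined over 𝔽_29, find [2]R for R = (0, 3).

tangent at (0, 3): λ = (3·0² + 10)/(2·3) ≡ 10/6. 6⁻¹ ≡ 5 (mod 29), so λ ≡ 10·5 ≡ 21.
  x = λ² - 0 - 0 = 441 - 0 ≡ 6; y = λ·(0 - 6) - 3 ≡ 16. → (6, 16)

(6, 16)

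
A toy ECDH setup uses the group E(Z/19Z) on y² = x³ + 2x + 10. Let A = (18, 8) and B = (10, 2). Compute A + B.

(18, 8) + (10, 2). λ = (2 - 8)/(10 - 18) ≡ 13/11 mod 19. 11⁻¹ ≡ 7 (mod 19), so λ ≡ 15.
  x = λ² - 18 - 10 = 225 - 28 ≡ 7; y = λ·(18 - 7) - 8 ≡ 5. → (7, 5)

(7, 5)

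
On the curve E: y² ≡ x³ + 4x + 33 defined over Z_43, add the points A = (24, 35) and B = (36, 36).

(6, 31)

(24, 35) + (36, 36). λ = (36 - 35)/(36 - 24) ≡ 1/12 mod 43. 12⁻¹ ≡ 18 (mod 43) since 12·18 = 216 ≡ 1, so λ ≡ 18.
  x = λ² - 24 - 36 = 324 - 60 ≡ 6; y = λ·(24 - 6) - 35 ≡ 31. → (6, 31)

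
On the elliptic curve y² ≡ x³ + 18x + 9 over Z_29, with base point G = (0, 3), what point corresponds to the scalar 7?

(13, 27)

Double-and-add on 7 = (111)₂. Start with G = (0, 3) for the leading 1-bit.
double: tangent at (0, 3): λ = (3·0² + 18)/(2·3) ≡ 18/6. 6⁻¹ ≡ 5 (mod 29) since 6·5 = 30 ≡ 1, so λ ≡ 18·5 ≡ 3.
  x = λ² - 0 - 0 = 9 - 0 ≡ 9; y = λ·(0 - 9) - 3 ≡ 28. → (9, 28)
add G: (9, 28) + (0, 3). λ = (3 - 28)/(0 - 9) ≡ 4/20 mod 29. 20⁻¹ ≡ 16 (mod 29), so λ ≡ 6.
  x = λ² - 9 - 0 = 36 - 9 ≡ 27; y = λ·(9 - 27) - 28 ≡ 9. → (27, 9)
double: tangent at (27, 9): λ = (3·27² + 18)/(2·9) ≡ 1/18. 18⁻¹ ≡ 21 (mod 29), so λ ≡ 1·21 ≡ 21.
  x = λ² - 27 - 27 = 441 - 54 ≡ 10; y = λ·(27 - 10) - 9 ≡ 0. → (10, 0)
add G: (10, 0) + (0, 3). λ = (3 - 0)/(0 - 10) ≡ 3/19 mod 29. 19⁻¹ ≡ 26 (mod 29), so λ ≡ 20.
  x = λ² - 10 - 0 = 400 - 10 ≡ 13; y = λ·(10 - 13) - 0 ≡ 27. → (13, 27)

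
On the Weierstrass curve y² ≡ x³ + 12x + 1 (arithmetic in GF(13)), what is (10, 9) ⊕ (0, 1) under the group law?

(10, 9) + (0, 1). λ = (1 - 9)/(0 - 10) ≡ 5/3 mod 13. 3⁻¹ ≡ 9 (mod 13), so λ ≡ 6.
  x = λ² - 10 - 0 = 36 - 10 ≡ 0; y = λ·(10 - 0) - 9 ≡ 12. → (0, 12)

(0, 12)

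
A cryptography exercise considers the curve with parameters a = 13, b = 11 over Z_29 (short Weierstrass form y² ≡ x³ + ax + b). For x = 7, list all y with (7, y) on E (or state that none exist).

none

x³ + 13x + 11 = 445 ≡ 10 (mod 29).
10 is a non-residue mod 29; no y exists.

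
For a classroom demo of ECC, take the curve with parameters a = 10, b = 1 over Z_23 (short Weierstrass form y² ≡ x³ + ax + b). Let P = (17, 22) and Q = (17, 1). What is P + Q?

The two points share x = 17 and their y-coordinates satisfy 22 + 1 ≡ 0 (mod 23), so they are inverses. Their sum is O.

O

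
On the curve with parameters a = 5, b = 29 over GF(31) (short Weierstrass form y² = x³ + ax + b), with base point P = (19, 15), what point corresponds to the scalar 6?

(1, 2)

Repeated addition: build up to 6P.
2P: tangent at (19, 15): λ = (3·19² + 5)/(2·15) ≡ 3/30. 30⁻¹ ≡ 30 (mod 31), so λ ≡ 3·30 ≡ 28.
  x = λ² - 19 - 19 = 784 - 38 ≡ 2; y = λ·(19 - 2) - 15 ≡ 27. → (2, 27)
3P: (2, 27) + (19, 15). λ = (15 - 27)/(19 - 2) ≡ 19/17 mod 31. 17⁻¹ ≡ 11 (mod 31), so λ ≡ 23.
  x = λ² - 2 - 19 = 529 - 21 ≡ 12; y = λ·(2 - 12) - 27 ≡ 22. → (12, 22)
4P: (12, 22) + (19, 15). λ = (15 - 22)/(19 - 12) ≡ 24/7 mod 31. 7⁻¹ ≡ 9 (mod 31) since 7·9 = 63 ≡ 1, so λ ≡ 30.
  x = λ² - 12 - 19 = 900 - 31 ≡ 1; y = λ·(12 - 1) - 22 ≡ 29. → (1, 29)
5P: (1, 29) + (19, 15). λ = (15 - 29)/(19 - 1) ≡ 17/18 mod 31. 18⁻¹ ≡ 19 (mod 31), so λ ≡ 13.
  x = λ² - 1 - 19 = 169 - 20 ≡ 25; y = λ·(1 - 25) - 29 ≡ 0. → (25, 0)
6P: (25, 0) + (19, 15). λ = (15 - 0)/(19 - 25) ≡ 15/25 mod 31. 25⁻¹ ≡ 5 (mod 31), so λ ≡ 13.
  x = λ² - 25 - 19 = 169 - 44 ≡ 1; y = λ·(25 - 1) - 0 ≡ 2. → (1, 2)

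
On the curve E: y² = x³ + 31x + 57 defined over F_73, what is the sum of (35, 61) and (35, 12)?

O

The two points share x = 35 and their y-coordinates satisfy 61 + 12 ≡ 0 (mod 73), so they are inverses. Their sum is the point at infinity.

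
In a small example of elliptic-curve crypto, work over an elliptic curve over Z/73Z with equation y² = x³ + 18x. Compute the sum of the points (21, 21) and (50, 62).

(52, 56)

(21, 21) + (50, 62). λ = (62 - 21)/(50 - 21) ≡ 41/29 mod 73. 29⁻¹ ≡ 68 (mod 73) since 29·68 = 1972 ≡ 1, so λ ≡ 14.
  x = λ² - 21 - 50 = 196 - 71 ≡ 52; y = λ·(21 - 52) - 21 ≡ 56. → (52, 56)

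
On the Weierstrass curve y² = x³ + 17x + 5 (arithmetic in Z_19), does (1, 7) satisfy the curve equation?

y² = 7² ≡ 11; x³ + 17x + 5 = 23 ≡ 4 (mod 19). 11 ≠ 4.

no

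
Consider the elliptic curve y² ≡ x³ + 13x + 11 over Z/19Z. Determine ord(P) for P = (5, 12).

2P: tangent at (5, 12): λ = (3·5² + 13)/(2·12) ≡ 12/5. 5⁻¹ ≡ 4 (mod 19) since 5·4 = 20 ≡ 1, so λ ≡ 12·4 ≡ 10.
  x = λ² - 5 - 5 = 100 - 10 ≡ 14; y = λ·(5 - 14) - 12 ≡ 12. → (14, 12)
3P: (14, 12) + (5, 12). λ = (12 - 12)/(5 - 14) ≡ 0/10 mod 19. 10⁻¹ ≡ 2 (mod 19) since 10·2 = 20 ≡ 1, so λ ≡ 0.
  x = λ² - 14 - 5 = 0 - 19 ≡ 0; y = λ·(14 - 0) - 12 ≡ 7. → (0, 7)
4P: (0, 7) + (5, 12). λ = (12 - 7)/(5 - 0) ≡ 5/5 mod 19. 5⁻¹ ≡ 4 (mod 19), so λ ≡ 1.
  x = λ² - 0 - 5 = 1 - 5 ≡ 15; y = λ·(0 - 15) - 7 ≡ 16. → (15, 16)
5P: (15, 16) + (5, 12). λ = (12 - 16)/(5 - 15) ≡ 15/9 mod 19. 9⁻¹ ≡ 17 (mod 19), so λ ≡ 8.
  x = λ² - 15 - 5 = 64 - 20 ≡ 6; y = λ·(15 - 6) - 16 ≡ 18. → (6, 18)
6P: (6, 18) + (5, 12). λ = (12 - 18)/(5 - 6) ≡ 13/18 mod 19. 18⁻¹ ≡ 18 (mod 19), so λ ≡ 6.
  x = λ² - 6 - 5 = 36 - 11 ≡ 6; y = λ·(6 - 6) - 18 ≡ 1. → (6, 1)
7P: (6, 1) + (5, 12). λ = (12 - 1)/(5 - 6) ≡ 11/18 mod 19. 18⁻¹ ≡ 18 (mod 19) since 18·18 = 324 ≡ 1, so λ ≡ 8.
  x = λ² - 6 - 5 = 64 - 11 ≡ 15; y = λ·(6 - 15) - 1 ≡ 3. → (15, 3)
8P: (15, 3) + (5, 12). λ = (12 - 3)/(5 - 15) ≡ 9/9 mod 19. 9⁻¹ ≡ 17 (mod 19), so λ ≡ 1.
  x = λ² - 15 - 5 = 1 - 20 ≡ 0; y = λ·(15 - 0) - 3 ≡ 12. → (0, 12)
9P: (0, 12) + (5, 12). λ = (12 - 12)/(5 - 0) ≡ 0/5 mod 19. 5⁻¹ ≡ 4 (mod 19) since 5·4 = 20 ≡ 1, so λ ≡ 0.
  x = λ² - 0 - 5 = 0 - 5 ≡ 14; y = λ·(0 - 14) - 12 ≡ 7. → (14, 7)
10P: (14, 7) + (5, 12). λ = (12 - 7)/(5 - 14) ≡ 5/10 mod 19. 10⁻¹ ≡ 2 (mod 19) since 10·2 = 20 ≡ 1, so λ ≡ 10.
  x = λ² - 14 - 5 = 100 - 19 ≡ 5; y = λ·(14 - 5) - 7 ≡ 7. → (5, 7)
11P: (5, 7) + (5, 12): same x and y₁ ≡ -y₂, so the sum is ∞.
11P = ∞, so the order is 11.

11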